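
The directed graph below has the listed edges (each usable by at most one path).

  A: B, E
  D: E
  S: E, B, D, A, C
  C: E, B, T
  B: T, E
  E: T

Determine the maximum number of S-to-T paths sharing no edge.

3

Assign every edge capacity 1; by Menger, the answer equals the max flow.
Path S→B→T (+1); total 1.
Path S→C→T (+1); total 2.
Path S→E→T (+1); total 3.
No residual S→T path; max flow = 3.
Certifying cut of size 3: {B→T, E→T, S→C}.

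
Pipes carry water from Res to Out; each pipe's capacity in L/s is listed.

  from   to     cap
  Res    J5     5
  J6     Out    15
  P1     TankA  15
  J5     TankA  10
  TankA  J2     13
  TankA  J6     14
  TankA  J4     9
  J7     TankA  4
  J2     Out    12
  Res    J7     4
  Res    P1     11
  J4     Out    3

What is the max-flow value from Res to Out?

Augment Res→P1→TankA→J4→Out: bottleneck 3, flow now 3.
Augment Res→P1→TankA→J2→Out: bottleneck 8, flow now 11.
Augment Res→J5→TankA→J2→Out: bottleneck 4, flow now 15.
Augment Res→J5→TankA→J6→Out: bottleneck 1, flow now 16.
Augment Res→J7→TankA→J6→Out: bottleneck 4, flow now 20.
No augmenting path remains; maximum flow = 20.
In the residual graph, reachable from Res: {Res}.
Min-cut edges: Res→P1 (11), Res→J5 (5), Res→J7 (4); capacity 11 + 5 + 4 = 20.
This cut is saturated, so no flow can exceed 20.

20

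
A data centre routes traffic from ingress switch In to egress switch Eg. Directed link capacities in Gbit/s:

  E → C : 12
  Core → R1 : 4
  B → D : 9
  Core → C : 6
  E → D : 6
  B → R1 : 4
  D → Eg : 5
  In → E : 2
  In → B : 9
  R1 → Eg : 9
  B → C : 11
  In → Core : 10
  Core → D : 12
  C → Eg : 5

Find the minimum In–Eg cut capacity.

Augment In→B→C→Eg: bottleneck 5, flow now 5.
Augment In→B→R1→Eg: bottleneck 4, flow now 9.
Augment In→E→D→Eg: bottleneck 2, flow now 11.
Augment In→Core→R1→Eg: bottleneck 4, flow now 15.
Augment In→Core→D→Eg: bottleneck 3, flow now 18.
No augmenting path remains; maximum flow = 18.
By max-flow min-cut, the minimum cut capacity equals the max flow.
In the residual graph, reachable from In: {In, B, E, Core, C, D}.
Min-cut edges: B→R1 (4), Core→R1 (4), C→Eg (5), D→Eg (5); capacity 4 + 4 + 5 + 5 = 18.

18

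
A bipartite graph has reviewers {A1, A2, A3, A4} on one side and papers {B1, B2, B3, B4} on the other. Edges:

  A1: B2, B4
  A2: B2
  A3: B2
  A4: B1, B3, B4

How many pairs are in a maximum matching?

Unit-capacity flow: source→left, listed edges, right→sink; max matching = max flow.
Augmenting path A1→B2 (+1); matched 1.
Augmenting path A4→B1 (+1); matched 2.
Augmenting path A2→B2→A1→B4 (+1); matched 3.
No augmenting path remains; maximum matching = 3.
König certificate: {A1, A4, B2} is a vertex cover of size 3 (every listed pair touches it), so no matching can be larger.

3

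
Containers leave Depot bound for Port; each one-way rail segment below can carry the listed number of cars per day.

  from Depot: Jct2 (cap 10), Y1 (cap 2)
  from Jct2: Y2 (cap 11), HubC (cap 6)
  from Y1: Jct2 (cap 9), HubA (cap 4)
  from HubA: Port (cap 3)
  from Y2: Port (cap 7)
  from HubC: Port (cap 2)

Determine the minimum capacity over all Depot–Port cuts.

11

Augment Depot→Jct2→Y2→Port: bottleneck 7, flow now 7.
Augment Depot→Jct2→HubC→Port: bottleneck 2, flow now 9.
Augment Depot→Y1→HubA→Port: bottleneck 2, flow now 11.
No augmenting path remains; maximum flow = 11.
By max-flow min-cut, the minimum cut capacity equals the max flow.
In the residual graph, reachable from Depot: {Depot, Jct2, Y2, HubC}.
Min-cut edges: Depot→Y1 (2), Y2→Port (7), HubC→Port (2); capacity 2 + 7 + 2 = 11.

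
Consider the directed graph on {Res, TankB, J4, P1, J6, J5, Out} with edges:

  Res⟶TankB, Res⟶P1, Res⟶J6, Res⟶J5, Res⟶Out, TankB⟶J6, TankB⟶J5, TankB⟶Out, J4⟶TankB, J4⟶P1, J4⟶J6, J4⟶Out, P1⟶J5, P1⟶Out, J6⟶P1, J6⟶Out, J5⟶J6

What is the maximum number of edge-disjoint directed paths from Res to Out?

4

Assign every edge capacity 1; by Menger, the answer equals the max flow.
Path Res→Out (+1); total 1.
Path Res→TankB→Out (+1); total 2.
Path Res→P1→Out (+1); total 3.
Path Res→J6→Out (+1); total 4.
No residual Res→Out path; max flow = 4.
Certifying cut of size 4: {J6→Out, P1→Out, Res→Out, Res→TankB}.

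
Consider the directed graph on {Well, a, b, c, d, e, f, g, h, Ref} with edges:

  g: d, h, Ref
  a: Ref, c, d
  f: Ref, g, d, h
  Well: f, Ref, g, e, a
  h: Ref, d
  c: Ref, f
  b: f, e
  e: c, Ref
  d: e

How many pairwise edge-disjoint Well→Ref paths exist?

Assign every edge capacity 1; by Menger, the answer equals the max flow.
Path Well→Ref (+1); total 1.
Path Well→a→Ref (+1); total 2.
Path Well→e→Ref (+1); total 3.
Path Well→f→Ref (+1); total 4.
Path Well→g→Ref (+1); total 5.
No residual Well→Ref path; max flow = 5.
Certifying cut of size 5: {Well→Ref, Well→a, Well→e, Well→f, Well→g}.

5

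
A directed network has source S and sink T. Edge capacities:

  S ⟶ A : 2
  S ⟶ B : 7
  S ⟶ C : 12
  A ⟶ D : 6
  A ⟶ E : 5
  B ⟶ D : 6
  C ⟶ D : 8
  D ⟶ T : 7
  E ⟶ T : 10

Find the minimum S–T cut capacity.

9

Augment S→A→D→T: bottleneck 2, flow now 2.
Augment S→B→D→T: bottleneck 5, flow now 7.
Augment S→B→D→A→E→T: bottleneck 1, flow now 8. (uses reverse residual edge)
Augment S→C→D→A→E→T: bottleneck 1, flow now 9. (uses reverse residual edge)
No augmenting path remains; maximum flow = 9.
By max-flow min-cut, the minimum cut capacity equals the max flow.
In the residual graph, reachable from S: {S, B, C, D}.
Min-cut edges: S→A (2), D→T (7); capacity 2 + 7 = 9.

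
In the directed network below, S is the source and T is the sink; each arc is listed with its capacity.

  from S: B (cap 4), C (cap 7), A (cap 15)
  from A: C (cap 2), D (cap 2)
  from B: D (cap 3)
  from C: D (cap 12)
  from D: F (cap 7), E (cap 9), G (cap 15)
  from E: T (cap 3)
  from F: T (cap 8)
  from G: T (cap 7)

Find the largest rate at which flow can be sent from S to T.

14

Augment S→A→D→E→T: bottleneck 2, flow now 2.
Augment S→B→D→E→T: bottleneck 1, flow now 3.
Augment S→B→D→F→T: bottleneck 2, flow now 5.
Augment S→C→D→F→T: bottleneck 5, flow now 10.
Augment S→C→D→G→T: bottleneck 2, flow now 12.
Augment S→A→C→D→G→T: bottleneck 2, flow now 14.
No augmenting path remains; maximum flow = 14.
In the residual graph, reachable from S: {S, A, B}.
Min-cut edges: S→C (7), A→C (2), A→D (2), B→D (3); capacity 7 + 2 + 2 + 3 = 14.
This cut is saturated, so no flow can exceed 14.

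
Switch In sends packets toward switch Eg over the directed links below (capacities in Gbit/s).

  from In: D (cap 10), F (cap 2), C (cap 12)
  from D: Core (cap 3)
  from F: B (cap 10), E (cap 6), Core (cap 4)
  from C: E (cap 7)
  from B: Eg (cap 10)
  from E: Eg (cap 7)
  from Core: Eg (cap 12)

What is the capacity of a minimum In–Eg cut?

Augment In→D→Core→Eg: bottleneck 3, flow now 3.
Augment In→F→B→Eg: bottleneck 2, flow now 5.
Augment In→C→E→Eg: bottleneck 7, flow now 12.
No augmenting path remains; maximum flow = 12.
By max-flow min-cut, the minimum cut capacity equals the max flow.
In the residual graph, reachable from In: {In, D, C}.
Min-cut edges: In→F (2), D→Core (3), C→E (7); capacity 2 + 3 + 7 = 12.

12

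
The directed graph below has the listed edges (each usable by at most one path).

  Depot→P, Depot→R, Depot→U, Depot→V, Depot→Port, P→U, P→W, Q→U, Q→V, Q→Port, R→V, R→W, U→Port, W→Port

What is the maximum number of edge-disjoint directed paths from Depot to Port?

Assign every edge capacity 1; by Menger, the answer equals the max flow.
Path Depot→Port (+1); total 1.
Path Depot→U→Port (+1); total 2.
Path Depot→P→W→Port (+1); total 3.
No residual Depot→Port path; max flow = 3.
Certifying cut of size 3: {Depot→Port, U→Port, W→Port}.

3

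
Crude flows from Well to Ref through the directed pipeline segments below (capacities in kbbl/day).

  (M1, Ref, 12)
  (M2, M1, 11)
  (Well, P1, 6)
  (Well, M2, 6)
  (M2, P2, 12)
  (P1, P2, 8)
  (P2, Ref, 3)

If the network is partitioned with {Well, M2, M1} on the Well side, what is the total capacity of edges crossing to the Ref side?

30

Edges leaving {Well, M2, M1}: Well→P1 (6), M2→P2 (12), M1→Ref (12).
Cut capacity = 6 + 12 + 12 = 30.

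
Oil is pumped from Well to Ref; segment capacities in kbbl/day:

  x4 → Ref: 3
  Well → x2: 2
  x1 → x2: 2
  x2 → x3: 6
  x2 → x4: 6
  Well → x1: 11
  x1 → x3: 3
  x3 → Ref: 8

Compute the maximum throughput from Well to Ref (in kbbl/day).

7

Augment Well→x1→x3→Ref: bottleneck 3, flow now 3.
Augment Well→x2→x3→Ref: bottleneck 2, flow now 5.
Augment Well→x1→x2→x3→Ref: bottleneck 2, flow now 7.
No augmenting path remains; maximum flow = 7.
In the residual graph, reachable from Well: {Well, x1}.
Min-cut edges: Well→x2 (2), x1→x2 (2), x1→x3 (3); capacity 2 + 2 + 3 = 7.
This cut is saturated, so no flow can exceed 7.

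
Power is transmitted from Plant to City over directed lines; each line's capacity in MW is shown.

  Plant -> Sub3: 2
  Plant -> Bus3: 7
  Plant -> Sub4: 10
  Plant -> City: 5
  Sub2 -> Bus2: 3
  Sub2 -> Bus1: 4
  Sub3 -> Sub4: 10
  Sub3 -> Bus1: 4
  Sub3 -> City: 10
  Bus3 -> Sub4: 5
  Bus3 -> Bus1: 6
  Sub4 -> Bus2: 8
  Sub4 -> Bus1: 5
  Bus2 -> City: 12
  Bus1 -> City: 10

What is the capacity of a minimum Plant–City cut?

Augment Plant→City: bottleneck 5, flow now 5.
Augment Plant→Sub3→City: bottleneck 2, flow now 7.
Augment Plant→Bus3→Bus1→City: bottleneck 6, flow now 13.
Augment Plant→Sub4→Bus2→City: bottleneck 8, flow now 21.
Augment Plant→Sub4→Bus1→City: bottleneck 2, flow now 23.
Augment Plant→Bus3→Sub4→Bus1→City: bottleneck 1, flow now 24.
No augmenting path remains; maximum flow = 24.
By max-flow min-cut, the minimum cut capacity equals the max flow.
In the residual graph, reachable from Plant: {Plant}.
Min-cut edges: Plant→Sub3 (2), Plant→Bus3 (7), Plant→Sub4 (10), Plant→City (5); capacity 2 + 7 + 10 + 5 = 24.

24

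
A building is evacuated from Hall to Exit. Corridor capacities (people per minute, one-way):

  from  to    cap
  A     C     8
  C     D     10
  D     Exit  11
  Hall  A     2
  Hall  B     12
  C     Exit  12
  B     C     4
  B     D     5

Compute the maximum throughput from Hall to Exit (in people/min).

Augment Hall→A→C→Exit: bottleneck 2, flow now 2.
Augment Hall→B→C→Exit: bottleneck 4, flow now 6.
Augment Hall→B→D→Exit: bottleneck 5, flow now 11.
No augmenting path remains; maximum flow = 11.
In the residual graph, reachable from Hall: {Hall, B}.
Min-cut edges: Hall→A (2), B→C (4), B→D (5); capacity 2 + 4 + 5 = 11.
This cut is saturated, so no flow can exceed 11.

11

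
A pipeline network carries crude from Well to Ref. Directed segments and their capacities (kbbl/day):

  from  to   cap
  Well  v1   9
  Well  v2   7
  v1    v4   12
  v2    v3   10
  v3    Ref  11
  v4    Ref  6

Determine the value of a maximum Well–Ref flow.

Augment Well→v1→v4→Ref: bottleneck 6, flow now 6.
Augment Well→v2→v3→Ref: bottleneck 7, flow now 13.
No augmenting path remains; maximum flow = 13.
In the residual graph, reachable from Well: {Well, v1, v4}.
Min-cut edges: Well→v2 (7), v4→Ref (6); capacity 7 + 6 = 13.
This cut is saturated, so no flow can exceed 13.

13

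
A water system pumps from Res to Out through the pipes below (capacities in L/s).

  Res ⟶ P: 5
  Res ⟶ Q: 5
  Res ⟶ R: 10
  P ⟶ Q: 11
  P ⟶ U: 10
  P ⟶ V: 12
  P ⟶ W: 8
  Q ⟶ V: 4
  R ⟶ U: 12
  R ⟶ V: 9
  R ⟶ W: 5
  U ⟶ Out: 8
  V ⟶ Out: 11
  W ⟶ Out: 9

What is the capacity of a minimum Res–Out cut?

Augment Res→P→U→Out: bottleneck 5, flow now 5.
Augment Res→Q→V→Out: bottleneck 4, flow now 9.
Augment Res→R→U→Out: bottleneck 3, flow now 12.
Augment Res→R→V→Out: bottleneck 7, flow now 19.
No augmenting path remains; maximum flow = 19.
By max-flow min-cut, the minimum cut capacity equals the max flow.
In the residual graph, reachable from Res: {Res, Q}.
Min-cut edges: Res→P (5), Res→R (10), Q→V (4); capacity 5 + 10 + 4 = 19.

19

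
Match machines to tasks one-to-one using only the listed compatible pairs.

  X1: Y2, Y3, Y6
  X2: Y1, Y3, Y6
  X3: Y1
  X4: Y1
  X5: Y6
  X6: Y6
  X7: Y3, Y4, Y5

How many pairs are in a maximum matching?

Unit-capacity flow: source→left, listed edges, right→sink; max matching = max flow.
Augmenting path X1→Y2 (+1); matched 1.
Augmenting path X2→Y1 (+1); matched 2.
Augmenting path X5→Y6 (+1); matched 3.
Augmenting path X7→Y3 (+1); matched 4.
Augmenting path X3→Y1→X2→Y3→X7→Y4 (+1); matched 5.
No augmenting path remains; maximum matching = 5.
König certificate: {X1, X2, X7, Y1, Y6} is a vertex cover of size 5 (every listed pair touches it), so no matching can be larger.

5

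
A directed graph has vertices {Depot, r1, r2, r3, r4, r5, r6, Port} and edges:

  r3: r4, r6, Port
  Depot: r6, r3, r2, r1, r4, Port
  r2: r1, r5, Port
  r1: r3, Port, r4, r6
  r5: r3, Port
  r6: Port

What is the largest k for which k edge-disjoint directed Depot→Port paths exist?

5

Assign every edge capacity 1; by Menger, the answer equals the max flow.
Path Depot→Port (+1); total 1.
Path Depot→r1→Port (+1); total 2.
Path Depot→r2→Port (+1); total 3.
Path Depot→r3→Port (+1); total 4.
Path Depot→r6→Port (+1); total 5.
No residual Depot→Port path; max flow = 5.
Certifying cut of size 5: {Depot→Port, Depot→r1, Depot→r2, Depot→r3, Depot→r6}.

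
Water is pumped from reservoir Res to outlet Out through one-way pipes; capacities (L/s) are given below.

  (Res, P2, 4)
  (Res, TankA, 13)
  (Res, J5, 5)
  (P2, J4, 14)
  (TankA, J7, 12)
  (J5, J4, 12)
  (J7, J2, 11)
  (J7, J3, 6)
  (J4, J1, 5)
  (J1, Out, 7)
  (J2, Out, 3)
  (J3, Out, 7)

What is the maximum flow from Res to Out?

Augment Res→P2→J4→J1→Out: bottleneck 4, flow now 4.
Augment Res→TankA→J7→J2→Out: bottleneck 3, flow now 7.
Augment Res→TankA→J7→J3→Out: bottleneck 6, flow now 13.
Augment Res→J5→J4→J1→Out: bottleneck 1, flow now 14.
No augmenting path remains; maximum flow = 14.
In the residual graph, reachable from Res: {Res, P2, TankA, J5, J7, J4, J2}.
Min-cut edges: J7→J3 (6), J4→J1 (5), J2→Out (3); capacity 6 + 5 + 3 = 14.
This cut is saturated, so no flow can exceed 14.

14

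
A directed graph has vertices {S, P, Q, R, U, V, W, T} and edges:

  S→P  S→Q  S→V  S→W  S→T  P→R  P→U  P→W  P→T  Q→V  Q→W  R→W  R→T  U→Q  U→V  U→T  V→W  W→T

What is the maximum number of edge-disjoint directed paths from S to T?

Assign every edge capacity 1; by Menger, the answer equals the max flow.
Path S→T (+1); total 1.
Path S→P→T (+1); total 2.
Path S→W→T (+1); total 3.
No residual S→T path; max flow = 3.
Certifying cut of size 3: {S→P, S→T, W→T}.

3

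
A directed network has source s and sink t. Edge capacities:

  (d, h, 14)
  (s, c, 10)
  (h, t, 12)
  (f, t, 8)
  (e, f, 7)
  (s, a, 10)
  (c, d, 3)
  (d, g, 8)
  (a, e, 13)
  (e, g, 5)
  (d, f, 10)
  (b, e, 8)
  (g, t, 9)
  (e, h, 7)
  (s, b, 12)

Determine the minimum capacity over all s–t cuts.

Augment s→a→e→f→t: bottleneck 7, flow now 7.
Augment s→a→e→g→t: bottleneck 3, flow now 10.
Augment s→b→e→g→t: bottleneck 2, flow now 12.
Augment s→b→e→h→t: bottleneck 6, flow now 18.
Augment s→c→d→f→t: bottleneck 1, flow now 19.
Augment s→c→d→g→t: bottleneck 2, flow now 21.
No augmenting path remains; maximum flow = 21.
By max-flow min-cut, the minimum cut capacity equals the max flow.
In the residual graph, reachable from s: {s, b, c}.
Min-cut edges: s→a (10), b→e (8), c→d (3); capacity 10 + 8 + 3 = 21.

21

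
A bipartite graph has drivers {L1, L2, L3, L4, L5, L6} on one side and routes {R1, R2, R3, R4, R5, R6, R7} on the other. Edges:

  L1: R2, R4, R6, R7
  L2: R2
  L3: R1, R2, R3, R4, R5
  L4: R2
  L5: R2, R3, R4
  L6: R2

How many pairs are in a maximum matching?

Unit-capacity flow: source→left, listed edges, right→sink; max matching = max flow.
Augmenting path L1→R2 (+1); matched 1.
Augmenting path L3→R1 (+1); matched 2.
Augmenting path L5→R3 (+1); matched 3.
Augmenting path L2→R2→L1→R4 (+1); matched 4.
No augmenting path remains; maximum matching = 4.
König certificate: {L1, L3, L5, R2} is a vertex cover of size 4 (every listed pair touches it), so no matching can be larger.

4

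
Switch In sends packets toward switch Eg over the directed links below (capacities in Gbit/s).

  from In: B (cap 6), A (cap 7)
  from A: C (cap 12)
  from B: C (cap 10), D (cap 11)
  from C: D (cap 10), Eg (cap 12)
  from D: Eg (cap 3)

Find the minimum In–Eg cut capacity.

Augment In→A→C→Eg: bottleneck 7, flow now 7.
Augment In→B→C→Eg: bottleneck 5, flow now 12.
Augment In→B→D→Eg: bottleneck 1, flow now 13.
No augmenting path remains; maximum flow = 13.
By max-flow min-cut, the minimum cut capacity equals the max flow.
In the residual graph, reachable from In: {In}.
Min-cut edges: In→A (7), In→B (6); capacity 7 + 6 = 13.

13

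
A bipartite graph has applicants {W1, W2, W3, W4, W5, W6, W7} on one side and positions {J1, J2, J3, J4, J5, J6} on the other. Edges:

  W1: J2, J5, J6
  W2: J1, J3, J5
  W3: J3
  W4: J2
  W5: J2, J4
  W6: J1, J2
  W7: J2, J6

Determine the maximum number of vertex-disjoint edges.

6

Unit-capacity flow: source→left, listed edges, right→sink; max matching = max flow.
Augmenting path W1→J2 (+1); matched 1.
Augmenting path W2→J1 (+1); matched 2.
Augmenting path W3→J3 (+1); matched 3.
Augmenting path W5→J4 (+1); matched 4.
Augmenting path W7→J6 (+1); matched 5.
Augmenting path W4→J2→W1→J5 (+1); matched 6.
No augmenting path remains; maximum matching = 6.
König certificate: {W5, J1, J2, J3, J5, J6} is a vertex cover of size 6 (every listed pair touches it), so no matching can be larger.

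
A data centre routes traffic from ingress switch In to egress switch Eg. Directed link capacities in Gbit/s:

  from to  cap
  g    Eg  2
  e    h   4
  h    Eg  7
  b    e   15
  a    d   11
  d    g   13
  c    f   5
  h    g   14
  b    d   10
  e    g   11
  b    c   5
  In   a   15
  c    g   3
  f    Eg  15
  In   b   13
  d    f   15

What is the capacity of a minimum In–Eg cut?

Augment In→a→d→f→Eg: bottleneck 11, flow now 11.
Augment In→b→c→f→Eg: bottleneck 4, flow now 15.
Augment In→b→c→g→Eg: bottleneck 1, flow now 16.
Augment In→b→d→g→Eg: bottleneck 1, flow now 17.
Augment In→b→e→h→Eg: bottleneck 4, flow now 21.
No augmenting path remains; maximum flow = 21.
By max-flow min-cut, the minimum cut capacity equals the max flow.
In the residual graph, reachable from In: {In, a, b, c, d, e, f, g}.
Min-cut edges: e→h (4), f→Eg (15), g→Eg (2); capacity 4 + 15 + 2 = 21.

21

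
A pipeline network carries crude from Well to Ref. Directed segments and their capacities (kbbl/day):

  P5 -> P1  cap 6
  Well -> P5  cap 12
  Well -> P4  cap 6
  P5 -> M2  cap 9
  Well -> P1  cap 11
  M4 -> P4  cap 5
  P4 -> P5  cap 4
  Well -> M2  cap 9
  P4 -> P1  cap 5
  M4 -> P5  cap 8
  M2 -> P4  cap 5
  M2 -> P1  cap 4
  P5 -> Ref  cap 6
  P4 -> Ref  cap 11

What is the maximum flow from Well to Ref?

Augment Well→P4→Ref: bottleneck 6, flow now 6.
Augment Well→P5→Ref: bottleneck 6, flow now 12.
Augment Well→M2→P4→Ref: bottleneck 5, flow now 17.
No augmenting path remains; maximum flow = 17.
In the residual graph, reachable from Well: {Well, P5, M2, P1}.
Min-cut edges: Well→P4 (6), P5→Ref (6), M2→P4 (5); capacity 6 + 6 + 5 = 17.
This cut is saturated, so no flow can exceed 17.

17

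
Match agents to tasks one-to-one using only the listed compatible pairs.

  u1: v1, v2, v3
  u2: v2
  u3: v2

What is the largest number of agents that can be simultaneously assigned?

Unit-capacity flow: source→left, listed edges, right→sink; max matching = max flow.
Augmenting path u1→v1 (+1); matched 1.
Augmenting path u2→v2 (+1); matched 2.
No augmenting path remains; maximum matching = 2.
König certificate: {u1, v2} is a vertex cover of size 2 (every listed pair touches it), so no matching can be larger.

2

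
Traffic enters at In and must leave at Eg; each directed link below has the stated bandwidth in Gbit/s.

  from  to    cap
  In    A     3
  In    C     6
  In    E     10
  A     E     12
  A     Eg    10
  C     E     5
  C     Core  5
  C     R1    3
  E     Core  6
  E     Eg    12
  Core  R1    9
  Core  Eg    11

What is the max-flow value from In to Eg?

19

Augment In→A→Eg: bottleneck 3, flow now 3.
Augment In→E→Eg: bottleneck 10, flow now 13.
Augment In→C→E→Eg: bottleneck 2, flow now 15.
Augment In→C→Core→Eg: bottleneck 4, flow now 19.
No augmenting path remains; maximum flow = 19.
In the residual graph, reachable from In: {In}.
Min-cut edges: In→A (3), In→C (6), In→E (10); capacity 3 + 6 + 10 = 19.
This cut is saturated, so no flow can exceed 19.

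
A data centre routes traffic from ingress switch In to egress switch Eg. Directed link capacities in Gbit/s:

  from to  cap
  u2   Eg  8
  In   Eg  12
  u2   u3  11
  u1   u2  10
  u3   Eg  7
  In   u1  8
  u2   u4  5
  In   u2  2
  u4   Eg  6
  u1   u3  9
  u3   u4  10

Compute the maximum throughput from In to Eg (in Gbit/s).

Augment In→Eg: bottleneck 12, flow now 12.
Augment In→u2→Eg: bottleneck 2, flow now 14.
Augment In→u1→u2→Eg: bottleneck 6, flow now 20.
Augment In→u1→u3→Eg: bottleneck 2, flow now 22.
No augmenting path remains; maximum flow = 22.
In the residual graph, reachable from In: {In}.
Min-cut edges: In→u1 (8), In→u2 (2), In→Eg (12); capacity 8 + 2 + 12 = 22.
This cut is saturated, so no flow can exceed 22.

22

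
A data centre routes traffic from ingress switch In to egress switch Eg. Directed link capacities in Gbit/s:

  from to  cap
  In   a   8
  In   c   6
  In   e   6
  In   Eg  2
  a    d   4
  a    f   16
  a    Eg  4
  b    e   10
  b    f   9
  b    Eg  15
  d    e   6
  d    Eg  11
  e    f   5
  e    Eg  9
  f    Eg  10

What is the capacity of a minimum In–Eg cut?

16

Augment In→Eg: bottleneck 2, flow now 2.
Augment In→a→Eg: bottleneck 4, flow now 6.
Augment In→e→Eg: bottleneck 6, flow now 12.
Augment In→a→d→Eg: bottleneck 4, flow now 16.
No augmenting path remains; maximum flow = 16.
By max-flow min-cut, the minimum cut capacity equals the max flow.
In the residual graph, reachable from In: {In, c}.
Min-cut edges: In→a (8), In→e (6), In→Eg (2); capacity 8 + 6 + 2 = 16.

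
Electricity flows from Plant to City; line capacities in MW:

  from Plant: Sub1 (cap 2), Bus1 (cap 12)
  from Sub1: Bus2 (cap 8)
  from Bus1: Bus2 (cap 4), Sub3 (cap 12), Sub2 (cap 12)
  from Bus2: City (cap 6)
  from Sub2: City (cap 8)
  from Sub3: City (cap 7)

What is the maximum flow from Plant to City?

14

Augment Plant→Sub1→Bus2→City: bottleneck 2, flow now 2.
Augment Plant→Bus1→Bus2→City: bottleneck 4, flow now 6.
Augment Plant→Bus1→Sub2→City: bottleneck 8, flow now 14.
No augmenting path remains; maximum flow = 14.
In the residual graph, reachable from Plant: {Plant}.
Min-cut edges: Plant→Sub1 (2), Plant→Bus1 (12); capacity 2 + 12 = 14.
This cut is saturated, so no flow can exceed 14.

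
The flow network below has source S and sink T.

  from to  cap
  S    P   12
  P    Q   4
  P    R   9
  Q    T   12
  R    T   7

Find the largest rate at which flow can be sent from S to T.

Augment S→P→Q→T: bottleneck 4, flow now 4.
Augment S→P→R→T: bottleneck 7, flow now 11.
No augmenting path remains; maximum flow = 11.
In the residual graph, reachable from S: {S, P, R}.
Min-cut edges: P→Q (4), R→T (7); capacity 4 + 7 = 11.
This cut is saturated, so no flow can exceed 11.

11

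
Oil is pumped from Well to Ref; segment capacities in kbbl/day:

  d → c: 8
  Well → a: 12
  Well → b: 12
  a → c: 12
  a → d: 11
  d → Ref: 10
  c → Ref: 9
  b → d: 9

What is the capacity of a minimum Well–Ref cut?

19

Augment Well→a→c→Ref: bottleneck 9, flow now 9.
Augment Well→a→d→Ref: bottleneck 3, flow now 12.
Augment Well→b→d→Ref: bottleneck 7, flow now 19.
No augmenting path remains; maximum flow = 19.
By max-flow min-cut, the minimum cut capacity equals the max flow.
In the residual graph, reachable from Well: {Well, a, b, c, d}.
Min-cut edges: c→Ref (9), d→Ref (10); capacity 9 + 10 = 19.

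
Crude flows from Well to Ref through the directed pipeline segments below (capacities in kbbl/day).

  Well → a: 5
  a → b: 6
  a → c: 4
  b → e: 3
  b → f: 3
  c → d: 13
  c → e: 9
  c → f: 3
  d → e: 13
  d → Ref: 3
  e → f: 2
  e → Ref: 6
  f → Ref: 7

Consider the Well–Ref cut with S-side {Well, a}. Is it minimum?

Given cut capacity: 6 + 4 = 10.
Augment Well→a→b→e→Ref: bottleneck 3, flow now 3.
Augment Well→a→b→f→Ref: bottleneck 2, flow now 5.
No augmenting path remains; maximum flow = 5.
In the residual graph, reachable from Well: {Well}.
Min-cut edges: Well→a (5); capacity 5 = 5.
Cut capacity 10 exceeds the max flow 5, so it is not minimum.

No — its capacity is 10, but the minimum cut has capacity 5.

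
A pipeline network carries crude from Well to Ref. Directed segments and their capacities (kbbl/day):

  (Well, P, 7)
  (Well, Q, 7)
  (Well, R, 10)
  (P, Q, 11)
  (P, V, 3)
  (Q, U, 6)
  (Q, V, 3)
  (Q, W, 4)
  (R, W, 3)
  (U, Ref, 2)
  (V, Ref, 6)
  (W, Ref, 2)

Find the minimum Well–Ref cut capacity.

Augment Well→P→V→Ref: bottleneck 3, flow now 3.
Augment Well→Q→U→Ref: bottleneck 2, flow now 5.
Augment Well→Q→V→Ref: bottleneck 3, flow now 8.
Augment Well→Q→W→Ref: bottleneck 2, flow now 10.
No augmenting path remains; maximum flow = 10.
By max-flow min-cut, the minimum cut capacity equals the max flow.
In the residual graph, reachable from Well: {Well, P, Q, R, U, W}.
Min-cut edges: P→V (3), Q→V (3), U→Ref (2), W→Ref (2); capacity 3 + 3 + 2 + 2 = 10.

10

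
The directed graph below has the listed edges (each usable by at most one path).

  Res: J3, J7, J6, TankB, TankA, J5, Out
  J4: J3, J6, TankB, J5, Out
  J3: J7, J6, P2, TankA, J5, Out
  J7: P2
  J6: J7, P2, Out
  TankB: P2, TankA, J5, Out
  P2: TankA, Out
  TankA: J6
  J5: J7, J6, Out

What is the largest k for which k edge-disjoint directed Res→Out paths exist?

Assign every edge capacity 1; by Menger, the answer equals the max flow.
Path Res→Out (+1); total 1.
Path Res→J3→Out (+1); total 2.
Path Res→J6→Out (+1); total 3.
Path Res→TankB→Out (+1); total 4.
Path Res→J5→Out (+1); total 5.
Path Res→J7→P2→Out (+1); total 6.
No residual Res→Out path; max flow = 6.
Certifying cut of size 6: {J6→Out, P2→Out, Res→J3, Res→J5, Res→Out, Res→TankB}.

6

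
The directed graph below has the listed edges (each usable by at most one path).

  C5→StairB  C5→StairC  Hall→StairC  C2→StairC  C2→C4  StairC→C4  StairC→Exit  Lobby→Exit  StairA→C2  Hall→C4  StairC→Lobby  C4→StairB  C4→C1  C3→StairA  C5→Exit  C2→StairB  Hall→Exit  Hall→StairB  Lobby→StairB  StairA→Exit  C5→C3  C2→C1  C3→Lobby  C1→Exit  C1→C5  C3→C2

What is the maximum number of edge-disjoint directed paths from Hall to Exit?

Assign every edge capacity 1; by Menger, the answer equals the max flow.
Path Hall→Exit (+1); total 1.
Path Hall→StairC→Exit (+1); total 2.
Path Hall→C4→C1→Exit (+1); total 3.
No residual Hall→Exit path; max flow = 3.
Certifying cut of size 3: {Hall→C4, Hall→Exit, Hall→StairC}.

3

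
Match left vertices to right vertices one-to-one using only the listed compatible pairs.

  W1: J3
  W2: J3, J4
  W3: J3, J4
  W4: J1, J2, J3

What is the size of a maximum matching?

3

Unit-capacity flow: source→left, listed edges, right→sink; max matching = max flow.
Augmenting path W1→J3 (+1); matched 1.
Augmenting path W2→J4 (+1); matched 2.
Augmenting path W4→J1 (+1); matched 3.
No augmenting path remains; maximum matching = 3.
König certificate: {W4, J3, J4} is a vertex cover of size 3 (every listed pair touches it), so no matching can be larger.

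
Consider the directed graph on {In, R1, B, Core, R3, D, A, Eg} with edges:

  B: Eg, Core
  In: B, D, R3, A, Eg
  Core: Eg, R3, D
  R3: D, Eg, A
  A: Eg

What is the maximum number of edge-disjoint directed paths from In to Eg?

4

Assign every edge capacity 1; by Menger, the answer equals the max flow.
Path In→Eg (+1); total 1.
Path In→B→Eg (+1); total 2.
Path In→R3→Eg (+1); total 3.
Path In→A→Eg (+1); total 4.
No residual In→Eg path; max flow = 4.
Certifying cut of size 4: {In→A, In→B, In→Eg, In→R3}.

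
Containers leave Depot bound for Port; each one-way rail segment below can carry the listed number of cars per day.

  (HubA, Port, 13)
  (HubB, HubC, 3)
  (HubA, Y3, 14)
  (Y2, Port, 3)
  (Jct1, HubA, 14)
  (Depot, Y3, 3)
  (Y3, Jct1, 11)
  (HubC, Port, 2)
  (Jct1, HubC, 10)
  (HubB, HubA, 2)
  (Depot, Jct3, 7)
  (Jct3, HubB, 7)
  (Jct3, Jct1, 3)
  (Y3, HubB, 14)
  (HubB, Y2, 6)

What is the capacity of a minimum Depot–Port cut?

Augment Depot→Jct3→Jct1→HubC→Port: bottleneck 2, flow now 2.
Augment Depot→Jct3→Jct1→HubA→Port: bottleneck 1, flow now 3.
Augment Depot→Jct3→HubB→Y2→Port: bottleneck 3, flow now 6.
Augment Depot→Jct3→HubB→HubA→Port: bottleneck 1, flow now 7.
Augment Depot→Y3→Jct1→HubA→Port: bottleneck 3, flow now 10.
No augmenting path remains; maximum flow = 10.
By max-flow min-cut, the minimum cut capacity equals the max flow.
In the residual graph, reachable from Depot: {Depot}.
Min-cut edges: Depot→Jct3 (7), Depot→Y3 (3); capacity 7 + 3 = 10.

10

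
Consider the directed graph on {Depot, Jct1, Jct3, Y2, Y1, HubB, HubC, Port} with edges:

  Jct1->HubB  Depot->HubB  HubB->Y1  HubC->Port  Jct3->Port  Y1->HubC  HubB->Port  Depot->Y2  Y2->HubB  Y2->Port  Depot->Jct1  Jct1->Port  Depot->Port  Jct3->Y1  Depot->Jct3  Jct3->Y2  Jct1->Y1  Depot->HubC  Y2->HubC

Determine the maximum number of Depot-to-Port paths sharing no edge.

Assign every edge capacity 1; by Menger, the answer equals the max flow.
Path Depot→Port (+1); total 1.
Path Depot→Jct1→Port (+1); total 2.
Path Depot→Jct3→Port (+1); total 3.
Path Depot→Y2→Port (+1); total 4.
Path Depot→HubB→Port (+1); total 5.
Path Depot→HubC→Port (+1); total 6.
No residual Depot→Port path; max flow = 6.
Certifying cut of size 6: {Depot→HubB, Depot→HubC, Depot→Jct1, Depot→Jct3, Depot→Port, Depot→Y2}.

6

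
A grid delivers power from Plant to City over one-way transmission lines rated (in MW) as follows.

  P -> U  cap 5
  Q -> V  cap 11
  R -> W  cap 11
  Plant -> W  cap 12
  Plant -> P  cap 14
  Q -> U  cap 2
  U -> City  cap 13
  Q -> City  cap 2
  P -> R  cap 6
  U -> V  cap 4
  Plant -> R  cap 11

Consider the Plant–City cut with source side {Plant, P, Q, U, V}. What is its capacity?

44

Edges leaving {Plant, P, Q, U, V}: Plant→R (11), Plant→W (12), P→R (6), Q→City (2), U→City (13).
Cut capacity = 11 + 12 + 6 + 2 + 13 = 44.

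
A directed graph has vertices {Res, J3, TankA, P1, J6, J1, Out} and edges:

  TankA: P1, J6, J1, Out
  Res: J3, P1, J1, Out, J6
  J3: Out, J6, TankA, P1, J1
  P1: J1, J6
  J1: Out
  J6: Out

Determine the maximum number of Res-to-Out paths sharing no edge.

4

Assign every edge capacity 1; by Menger, the answer equals the max flow.
Path Res→Out (+1); total 1.
Path Res→J3→Out (+1); total 2.
Path Res→J6→Out (+1); total 3.
Path Res→J1→Out (+1); total 4.
No residual Res→Out path; max flow = 4.
Certifying cut of size 4: {J1→Out, J6→Out, Res→J3, Res→Out}.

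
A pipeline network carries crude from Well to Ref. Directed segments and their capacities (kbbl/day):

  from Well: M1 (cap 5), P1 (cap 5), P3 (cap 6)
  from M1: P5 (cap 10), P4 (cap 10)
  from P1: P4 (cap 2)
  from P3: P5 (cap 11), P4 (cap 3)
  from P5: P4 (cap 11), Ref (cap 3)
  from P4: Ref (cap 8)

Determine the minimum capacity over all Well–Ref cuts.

Augment Well→M1→P5→Ref: bottleneck 3, flow now 3.
Augment Well→M1→P4→Ref: bottleneck 2, flow now 5.
Augment Well→P1→P4→Ref: bottleneck 2, flow now 7.
Augment Well→P3→P4→Ref: bottleneck 3, flow now 10.
Augment Well→P3→P5→P4→Ref: bottleneck 1, flow now 11.
No augmenting path remains; maximum flow = 11.
By max-flow min-cut, the minimum cut capacity equals the max flow.
In the residual graph, reachable from Well: {Well, M1, P1, P3, P5, P4}.
Min-cut edges: P5→Ref (3), P4→Ref (8); capacity 3 + 8 = 11.

11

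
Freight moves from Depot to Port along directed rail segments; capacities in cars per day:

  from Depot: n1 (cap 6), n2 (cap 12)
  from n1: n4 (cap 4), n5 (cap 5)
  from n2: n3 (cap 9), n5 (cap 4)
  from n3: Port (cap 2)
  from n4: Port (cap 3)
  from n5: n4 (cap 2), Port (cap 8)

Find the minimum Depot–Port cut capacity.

12

Augment Depot→n1→n4→Port: bottleneck 3, flow now 3.
Augment Depot→n1→n5→Port: bottleneck 3, flow now 6.
Augment Depot→n2→n3→Port: bottleneck 2, flow now 8.
Augment Depot→n2→n5→Port: bottleneck 4, flow now 12.
No augmenting path remains; maximum flow = 12.
By max-flow min-cut, the minimum cut capacity equals the max flow.
In the residual graph, reachable from Depot: {Depot, n2, n3}.
Min-cut edges: Depot→n1 (6), n2→n5 (4), n3→Port (2); capacity 6 + 4 + 2 = 12.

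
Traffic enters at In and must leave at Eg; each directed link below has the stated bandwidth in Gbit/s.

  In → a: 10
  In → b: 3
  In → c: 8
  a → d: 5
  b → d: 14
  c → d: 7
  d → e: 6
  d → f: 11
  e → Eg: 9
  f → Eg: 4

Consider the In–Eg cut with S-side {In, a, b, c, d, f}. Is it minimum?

Yes — it is a minimum cut (capacity 10).

Given cut capacity: 6 + 4 = 10.
Augment In→a→d→e→Eg: bottleneck 5, flow now 5.
Augment In→b→d→e→Eg: bottleneck 1, flow now 6.
Augment In→b→d→f→Eg: bottleneck 2, flow now 8.
Augment In→c→d→f→Eg: bottleneck 2, flow now 10.
No augmenting path remains; maximum flow = 10.
Cut capacity 10 equals the max flow, so it is a minimum cut.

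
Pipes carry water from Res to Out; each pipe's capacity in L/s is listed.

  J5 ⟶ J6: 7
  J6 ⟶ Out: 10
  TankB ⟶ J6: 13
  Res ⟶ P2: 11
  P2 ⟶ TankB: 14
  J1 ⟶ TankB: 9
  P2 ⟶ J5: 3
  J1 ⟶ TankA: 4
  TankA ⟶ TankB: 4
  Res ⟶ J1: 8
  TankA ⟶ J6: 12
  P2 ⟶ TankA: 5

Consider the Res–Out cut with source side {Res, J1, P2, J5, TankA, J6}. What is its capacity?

37

Edges leaving {Res, J1, P2, J5, TankA, J6}: J1→TankB (9), P2→TankB (14), TankA→TankB (4), J6→Out (10).
Cut capacity = 9 + 14 + 4 + 10 = 37.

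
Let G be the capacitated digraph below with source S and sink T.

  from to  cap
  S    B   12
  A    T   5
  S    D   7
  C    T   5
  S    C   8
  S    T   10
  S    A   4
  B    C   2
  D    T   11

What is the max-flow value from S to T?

26

Augment S→T: bottleneck 10, flow now 10.
Augment S→A→T: bottleneck 4, flow now 14.
Augment S→C→T: bottleneck 5, flow now 19.
Augment S→D→T: bottleneck 7, flow now 26.
No augmenting path remains; maximum flow = 26.
In the residual graph, reachable from S: {S, B, C}.
Min-cut edges: S→A (4), S→D (7), S→T (10), C→T (5); capacity 4 + 7 + 10 + 5 = 26.
This cut is saturated, so no flow can exceed 26.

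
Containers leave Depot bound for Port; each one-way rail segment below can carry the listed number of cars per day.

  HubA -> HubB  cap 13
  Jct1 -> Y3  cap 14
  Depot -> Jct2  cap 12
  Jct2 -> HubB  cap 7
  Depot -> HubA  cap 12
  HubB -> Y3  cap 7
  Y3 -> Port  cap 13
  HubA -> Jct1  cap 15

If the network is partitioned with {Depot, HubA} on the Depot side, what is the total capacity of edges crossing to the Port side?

Edges leaving {Depot, HubA}: Depot→Jct2 (12), HubA→Jct1 (15), HubA→HubB (13).
Cut capacity = 12 + 15 + 13 = 40.

40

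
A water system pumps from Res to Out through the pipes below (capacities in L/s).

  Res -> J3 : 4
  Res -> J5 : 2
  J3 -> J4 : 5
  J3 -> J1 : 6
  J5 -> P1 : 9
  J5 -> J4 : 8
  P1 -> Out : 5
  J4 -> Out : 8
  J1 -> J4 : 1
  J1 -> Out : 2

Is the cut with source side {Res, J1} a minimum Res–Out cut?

Given cut capacity: 4 + 2 + 1 + 2 = 9.
Augment Res→J3→J4→Out: bottleneck 4, flow now 4.
Augment Res→J5→P1→Out: bottleneck 2, flow now 6.
No augmenting path remains; maximum flow = 6.
In the residual graph, reachable from Res: {Res}.
Min-cut edges: Res→J3 (4), Res→J5 (2); capacity 4 + 2 = 6.
Cut capacity 9 exceeds the max flow 6, so it is not minimum.

No — its capacity is 9, but the minimum cut has capacity 6.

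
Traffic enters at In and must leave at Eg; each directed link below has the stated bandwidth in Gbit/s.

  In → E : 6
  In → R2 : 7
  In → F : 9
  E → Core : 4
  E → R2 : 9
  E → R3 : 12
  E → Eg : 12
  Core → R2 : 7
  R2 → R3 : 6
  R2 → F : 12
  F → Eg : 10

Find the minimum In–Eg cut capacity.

Augment In→E→Eg: bottleneck 6, flow now 6.
Augment In→F→Eg: bottleneck 9, flow now 15.
Augment In→R2→F→Eg: bottleneck 1, flow now 16.
No augmenting path remains; maximum flow = 16.
By max-flow min-cut, the minimum cut capacity equals the max flow.
In the residual graph, reachable from In: {In, R2, R3, F}.
Min-cut edges: In→E (6), F→Eg (10); capacity 6 + 10 = 16.

16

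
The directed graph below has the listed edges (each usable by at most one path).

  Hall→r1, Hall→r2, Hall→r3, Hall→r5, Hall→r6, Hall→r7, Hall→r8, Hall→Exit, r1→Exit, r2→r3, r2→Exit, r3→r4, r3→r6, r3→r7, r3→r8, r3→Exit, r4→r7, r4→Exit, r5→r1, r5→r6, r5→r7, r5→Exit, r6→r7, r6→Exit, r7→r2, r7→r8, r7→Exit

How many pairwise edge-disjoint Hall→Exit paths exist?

7

Assign every edge capacity 1; by Menger, the answer equals the max flow.
Path Hall→Exit (+1); total 1.
Path Hall→r1→Exit (+1); total 2.
Path Hall→r2→Exit (+1); total 3.
Path Hall→r3→Exit (+1); total 4.
Path Hall→r5→Exit (+1); total 5.
Path Hall→r6→Exit (+1); total 6.
Path Hall→r7→Exit (+1); total 7.
No residual Hall→Exit path; max flow = 7.
Certifying cut of size 7: {Hall→Exit, Hall→r1, Hall→r2, Hall→r3, Hall→r5, Hall→r6, Hall→r7}.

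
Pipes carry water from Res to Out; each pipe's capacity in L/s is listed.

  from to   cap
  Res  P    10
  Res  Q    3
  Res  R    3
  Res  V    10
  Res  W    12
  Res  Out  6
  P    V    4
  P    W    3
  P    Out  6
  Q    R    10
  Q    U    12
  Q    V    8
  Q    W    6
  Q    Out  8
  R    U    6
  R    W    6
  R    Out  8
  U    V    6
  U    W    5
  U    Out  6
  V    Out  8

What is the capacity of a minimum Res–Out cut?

26

Augment Res→Out: bottleneck 6, flow now 6.
Augment Res→P→Out: bottleneck 6, flow now 12.
Augment Res→Q→Out: bottleneck 3, flow now 15.
Augment Res→R→Out: bottleneck 3, flow now 18.
Augment Res→V→Out: bottleneck 8, flow now 26.
No augmenting path remains; maximum flow = 26.
By max-flow min-cut, the minimum cut capacity equals the max flow.
In the residual graph, reachable from Res: {Res, P, V, W}.
Min-cut edges: Res→Q (3), Res→R (3), Res→Out (6), P→Out (6), V→Out (8); capacity 3 + 3 + 6 + 6 + 8 = 26.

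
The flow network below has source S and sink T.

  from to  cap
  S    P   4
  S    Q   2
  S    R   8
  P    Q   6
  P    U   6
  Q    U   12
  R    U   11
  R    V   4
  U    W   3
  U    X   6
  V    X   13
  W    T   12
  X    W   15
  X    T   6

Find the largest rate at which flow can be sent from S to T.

13

Augment S→P→U→W→T: bottleneck 3, flow now 3.
Augment S→P→U→X→T: bottleneck 1, flow now 4.
Augment S→Q→U→X→T: bottleneck 2, flow now 6.
Augment S→R→U→X→T: bottleneck 3, flow now 9.
Augment S→R→V→X→W→T: bottleneck 4, flow now 13.
No augmenting path remains; maximum flow = 13.
In the residual graph, reachable from S: {S, P, Q, R, U}.
Min-cut edges: R→V (4), U→W (3), U→X (6); capacity 4 + 3 + 6 = 13.
This cut is saturated, so no flow can exceed 13.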